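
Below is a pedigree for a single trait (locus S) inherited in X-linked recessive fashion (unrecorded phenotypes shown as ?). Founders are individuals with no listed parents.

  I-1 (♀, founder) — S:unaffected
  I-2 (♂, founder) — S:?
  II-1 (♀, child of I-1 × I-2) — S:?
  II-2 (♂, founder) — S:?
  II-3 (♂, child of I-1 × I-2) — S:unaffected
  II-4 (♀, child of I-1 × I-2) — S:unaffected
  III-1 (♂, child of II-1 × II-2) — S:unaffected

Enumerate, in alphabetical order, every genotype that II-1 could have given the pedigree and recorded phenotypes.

II-1 ∈ {X^SX^S, X^SX^s}

S/I-1 un ·: X^SX^S|X^SX^s
S/I-2 ? ·: X^SY|X^sY
S/II-1 ? I-1×I-2: X^SX^S|X^SX^s
S/II-2 ? ·: X^SY|X^sY
S/II-3 un I-1×I-2: X^SY
S/II-4 un I-1×I-2: X^SX^S|X^SX^s
S/III-1 un II-1×II-2: X^SY
⇒ S over [I-1,I-2,II-1,II-2,II-3,II-4,III-1]: 14 consistent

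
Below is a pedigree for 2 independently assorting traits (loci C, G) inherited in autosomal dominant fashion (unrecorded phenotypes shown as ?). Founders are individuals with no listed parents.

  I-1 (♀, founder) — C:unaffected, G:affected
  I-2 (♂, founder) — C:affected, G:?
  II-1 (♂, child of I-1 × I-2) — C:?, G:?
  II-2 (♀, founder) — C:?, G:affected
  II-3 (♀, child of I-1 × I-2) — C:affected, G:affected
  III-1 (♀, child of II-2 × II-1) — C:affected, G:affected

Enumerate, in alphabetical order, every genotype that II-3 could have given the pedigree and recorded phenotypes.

C/I-1 un ·: cc
C/I-2 aff ·: Cc|CC
C/II-1 ? I-1×I-2: cc|Cc
C/II-2 ? ·: cc|Cc|CC
C/II-3 aff I-1×I-2: Cc
C/III-1 aff II-2×II-1: Cc|CC
⇒ C over [I-1,I-2,II-1,II-2,II-3,III-1]: 12 consistent
G/I-1 aff ·: Gg|GG
G/I-2 ? ·: gg|Gg|GG
G/II-1 ? I-1×I-2: gg|Gg|GG
G/II-2 aff ·: Gg|GG
G/II-3 aff I-1×I-2: Gg|GG
G/III-1 aff II-2×II-1: Gg|GG
⇒ G over [I-1,I-2,II-1,II-2,II-3,III-1]: 59 consistent

II-3 ∈ {Cc GG, Cc Gg}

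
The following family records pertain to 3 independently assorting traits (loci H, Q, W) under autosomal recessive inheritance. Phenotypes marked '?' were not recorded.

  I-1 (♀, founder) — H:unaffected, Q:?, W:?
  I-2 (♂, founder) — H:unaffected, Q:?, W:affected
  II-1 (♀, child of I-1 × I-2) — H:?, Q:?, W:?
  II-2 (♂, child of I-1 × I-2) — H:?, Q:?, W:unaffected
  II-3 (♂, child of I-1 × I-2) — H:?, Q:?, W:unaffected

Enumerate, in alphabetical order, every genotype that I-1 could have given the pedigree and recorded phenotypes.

H/I-1 un ·: HH|Hh
H/I-2 un ·: HH|Hh
H/II-1 ? I-1×I-2: HH|Hh|hh
H/II-2 ? I-1×I-2: HH|Hh|hh
H/II-3 ? I-1×I-2: HH|Hh|hh
⇒ H over [I-1,I-2,II-1,II-2,II-3]: 44 consistent
Q/I-1 ? ·: QQ|Qq|qq
Q/I-2 ? ·: QQ|Qq|qq
Q/II-1 ? I-1×I-2: QQ|Qq|qq
Q/II-2 ? I-1×I-2: QQ|Qq|qq
Q/II-3 ? I-1×I-2: QQ|Qq|qq
⇒ Q over [I-1,I-2,II-1,II-2,II-3]: 63 consistent
W/I-1 ? ·: WW|Ww
W/I-2 aff ·: ww
W/II-1 ? I-1×I-2: Ww|ww
W/II-2 un I-1×I-2: Ww
W/II-3 un I-1×I-2: Ww
⇒ W over [I-1,I-2,II-1,II-2,II-3]: 3 consistent

I-1 ∈ {HH QQ WW, HH QQ Ww, HH Qq WW, HH Qq Ww, HH qq WW, HH qq Ww, Hh QQ WW, Hh QQ Ww, Hh Qq WW, Hh Qq Ww, Hh qq WW, Hh qq Ww}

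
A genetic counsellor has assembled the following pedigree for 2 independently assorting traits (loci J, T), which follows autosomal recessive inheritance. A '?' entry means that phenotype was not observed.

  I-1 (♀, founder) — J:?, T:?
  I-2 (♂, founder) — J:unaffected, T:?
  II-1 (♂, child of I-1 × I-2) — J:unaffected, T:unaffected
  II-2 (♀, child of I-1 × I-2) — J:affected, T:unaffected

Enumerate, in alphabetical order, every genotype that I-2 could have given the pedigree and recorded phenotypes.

I-2 ∈ {Jj TT, Jj Tt, Jj tt}

J/I-1 ? ·: Jj|jj
J/I-2 un ·: Jj
J/II-1 un I-1×I-2: JJ|Jj
J/II-2 aff I-1×I-2: jj
⇒ J over [I-1,I-2,II-1,II-2]: 3 consistent
T/I-1 ? ·: TT|Tt|tt
T/I-2 ? ·: TT|Tt|tt
T/II-1 un I-1×I-2: TT|Tt
T/II-2 un I-1×I-2: TT|Tt
⇒ T over [I-1,I-2,II-1,II-2]: 17 consistent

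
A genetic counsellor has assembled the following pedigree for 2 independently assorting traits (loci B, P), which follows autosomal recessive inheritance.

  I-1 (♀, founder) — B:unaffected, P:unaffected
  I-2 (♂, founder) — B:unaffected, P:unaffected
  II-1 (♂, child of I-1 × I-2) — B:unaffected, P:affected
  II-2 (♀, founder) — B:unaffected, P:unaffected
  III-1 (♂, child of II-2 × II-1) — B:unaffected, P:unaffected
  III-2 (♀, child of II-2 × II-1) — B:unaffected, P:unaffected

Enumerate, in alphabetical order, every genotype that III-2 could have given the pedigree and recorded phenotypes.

B/I-1 un ·: BB|Bb
B/I-2 un ·: BB|Bb
B/II-1 un I-1×I-2: BB|Bb
B/II-2 un ·: BB|Bb
B/III-1 un II-2×II-1: BB|Bb
B/III-2 un II-2×II-1: BB|Bb
⇒ B over [I-1,I-2,II-1,II-2,III-1,III-2]: 44 consistent
P/I-1 un ·: Pp
P/I-2 un ·: Pp
P/II-1 aff I-1×I-2: pp
P/II-2 un ·: PP|Pp
P/III-1 un II-2×II-1: Pp
P/III-2 un II-2×II-1: Pp
⇒ P over [I-1,I-2,II-1,II-2,III-1,III-2]: 2 consistent

III-2 ∈ {BB Pp, Bb Pp}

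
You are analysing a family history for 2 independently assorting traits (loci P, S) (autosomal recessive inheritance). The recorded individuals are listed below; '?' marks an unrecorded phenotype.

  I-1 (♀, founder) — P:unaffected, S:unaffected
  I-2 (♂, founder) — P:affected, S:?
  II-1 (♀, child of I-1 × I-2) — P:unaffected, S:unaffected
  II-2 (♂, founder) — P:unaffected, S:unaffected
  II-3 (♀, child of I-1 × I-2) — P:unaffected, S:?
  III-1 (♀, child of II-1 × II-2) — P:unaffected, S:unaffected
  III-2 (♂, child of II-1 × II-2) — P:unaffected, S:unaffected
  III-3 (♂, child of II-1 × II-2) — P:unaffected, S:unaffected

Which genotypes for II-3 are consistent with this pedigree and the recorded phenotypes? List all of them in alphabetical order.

II-3 ∈ {Pp SS, Pp Ss, Pp ss}

P/I-1 un ·: PP|Pp
P/I-2 aff ·: pp
P/II-1 un I-1×I-2: Pp
P/II-2 un ·: PP|Pp
P/II-3 un I-1×I-2: Pp
P/III-1 un II-1×II-2: PP|Pp
P/III-2 un II-1×II-2: PP|Pp
P/III-3 un II-1×II-2: PP|Pp
⇒ P over [I-1,I-2,II-1,II-2,II-3,III-1,III-2,III-3]: 32 consistent
S/I-1 un ·: SS|Ss
S/I-2 ? ·: SS|Ss|ss
S/II-1 un I-1×I-2: SS|Ss
S/II-2 un ·: SS|Ss
S/II-3 ? I-1×I-2: SS|Ss|ss
S/III-1 un II-1×II-2: SS|Ss
S/III-2 un II-1×II-2: SS|Ss
S/III-3 un II-1×II-2: SS|Ss
⇒ S over [I-1,I-2,II-1,II-2,II-3,III-1,III-2,III-3]: 232 consistent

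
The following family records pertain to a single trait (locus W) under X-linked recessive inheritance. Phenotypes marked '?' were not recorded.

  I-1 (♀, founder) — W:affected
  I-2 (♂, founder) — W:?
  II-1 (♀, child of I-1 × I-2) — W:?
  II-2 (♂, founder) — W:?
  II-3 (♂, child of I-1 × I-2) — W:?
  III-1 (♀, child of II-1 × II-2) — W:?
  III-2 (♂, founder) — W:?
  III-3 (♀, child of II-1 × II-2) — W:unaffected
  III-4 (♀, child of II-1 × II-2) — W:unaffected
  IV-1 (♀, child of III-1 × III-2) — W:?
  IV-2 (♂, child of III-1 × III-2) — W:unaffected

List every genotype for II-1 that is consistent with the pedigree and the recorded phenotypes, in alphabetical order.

II-1 ∈ {X^WX^w, X^wX^w}

W/I-1 aff ·: X^wX^w
W/I-2 ? ·: X^WY|X^wY
W/II-1 ? I-1×I-2: X^WX^w|X^wX^w
W/II-2 ? ·: X^WY|X^wY
W/II-3 ? I-1×I-2: X^wY
W/III-1 ? II-1×II-2: X^WX^W|X^WX^w
W/III-2 ? ·: X^WY|X^wY
W/III-3 un II-1×II-2: X^WX^W|X^WX^w
W/III-4 un II-1×II-2: X^WX^W|X^WX^w
W/IV-1 ? III-1×III-2: X^WX^W|X^WX^w|X^wX^w
W/IV-2 un III-1×III-2: X^WY
⇒ W over [I-1,I-2,II-1,II-2,II-3,III-1,III-2,III-3,III-4,IV-1,IV-2]: 32 consistent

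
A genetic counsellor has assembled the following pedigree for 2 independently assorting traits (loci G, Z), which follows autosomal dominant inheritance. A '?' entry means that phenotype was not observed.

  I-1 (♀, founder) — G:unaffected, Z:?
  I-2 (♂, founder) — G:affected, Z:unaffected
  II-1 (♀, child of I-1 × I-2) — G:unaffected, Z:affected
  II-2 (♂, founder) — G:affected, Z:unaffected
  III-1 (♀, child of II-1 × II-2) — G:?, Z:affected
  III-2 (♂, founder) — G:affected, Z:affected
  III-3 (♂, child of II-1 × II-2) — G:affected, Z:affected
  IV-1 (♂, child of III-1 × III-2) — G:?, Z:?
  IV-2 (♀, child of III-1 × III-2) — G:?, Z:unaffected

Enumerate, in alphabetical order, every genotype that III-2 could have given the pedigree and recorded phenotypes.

G/I-1 un ·: gg
G/I-2 aff ·: Gg
G/II-1 un I-1×I-2: gg
G/II-2 aff ·: Gg|GG
G/III-1 ? II-1×II-2: gg|Gg
G/III-2 aff ·: Gg|GG
G/III-3 aff II-1×II-2: Gg
G/IV-1 ? III-1×III-2: gg|Gg|GG
G/IV-2 ? III-1×III-2: gg|Gg|GG
⇒ G over [I-1,I-2,II-1,II-2,III-1,III-2,III-3,IV-1,IV-2]: 31 consistent
Z/I-1 ? ·: Zz|ZZ
Z/I-2 un ·: zz
Z/II-1 aff I-1×I-2: Zz
Z/II-2 un ·: zz
Z/III-1 aff II-1×II-2: Zz
Z/III-2 aff ·: Zz
Z/III-3 aff II-1×II-2: Zz
Z/IV-1 ? III-1×III-2: zz|Zz|ZZ
Z/IV-2 un III-1×III-2: zz
⇒ Z over [I-1,I-2,II-1,II-2,III-1,III-2,III-3,IV-1,IV-2]: 6 consistent

III-2 ∈ {GG Zz, Gg Zz}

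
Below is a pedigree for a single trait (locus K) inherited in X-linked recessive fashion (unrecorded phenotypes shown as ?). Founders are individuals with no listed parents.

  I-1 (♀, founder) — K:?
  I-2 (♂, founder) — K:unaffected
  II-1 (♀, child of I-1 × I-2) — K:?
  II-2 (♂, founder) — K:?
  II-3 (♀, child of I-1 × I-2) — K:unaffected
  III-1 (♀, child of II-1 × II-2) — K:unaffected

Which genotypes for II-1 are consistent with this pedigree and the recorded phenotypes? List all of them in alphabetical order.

K/I-1 ? ·: X^KX^K|X^KX^k|X^kX^k
K/I-2 un ·: X^KY
K/II-1 ? I-1×I-2: X^KX^K|X^KX^k
K/II-2 ? ·: X^KY|X^kY
K/II-3 un I-1×I-2: X^KX^K|X^KX^k
K/III-1 un II-1×II-2: X^KX^K|X^KX^k
⇒ K over [I-1,I-2,II-1,II-2,II-3,III-1]: 15 consistent

II-1 ∈ {X^KX^K, X^KX^k}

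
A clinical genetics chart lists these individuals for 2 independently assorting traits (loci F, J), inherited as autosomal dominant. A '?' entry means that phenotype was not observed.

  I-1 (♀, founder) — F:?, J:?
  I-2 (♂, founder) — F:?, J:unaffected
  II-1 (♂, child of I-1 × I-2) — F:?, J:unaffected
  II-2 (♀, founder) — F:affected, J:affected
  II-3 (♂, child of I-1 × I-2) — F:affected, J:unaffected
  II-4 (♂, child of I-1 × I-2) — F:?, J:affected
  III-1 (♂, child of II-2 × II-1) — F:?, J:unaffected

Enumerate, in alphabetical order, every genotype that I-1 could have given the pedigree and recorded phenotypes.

F/I-1 ? ·: ff|Ff|FF
F/I-2 ? ·: ff|Ff|FF
F/II-1 ? I-1×I-2: ff|Ff|FF
F/II-2 aff ·: Ff|FF
F/II-3 aff I-1×I-2: Ff|FF
F/II-4 ? I-1×I-2: ff|Ff|FF
F/III-1 ? II-2×II-1: ff|Ff|FF
⇒ F over [I-1,I-2,II-1,II-2,II-3,II-4,III-1]: 175 consistent
J/I-1 ? ·: Jj
J/I-2 un ·: jj
J/II-1 un I-1×I-2: jj
J/II-2 aff ·: Jj
J/II-3 un I-1×I-2: jj
J/II-4 aff I-1×I-2: Jj
J/III-1 un II-2×II-1: jj
⇒ J over [I-1,I-2,II-1,II-2,II-3,II-4,III-1]: 1 consistent

I-1 ∈ {FF Jj, Ff Jj, ff Jj}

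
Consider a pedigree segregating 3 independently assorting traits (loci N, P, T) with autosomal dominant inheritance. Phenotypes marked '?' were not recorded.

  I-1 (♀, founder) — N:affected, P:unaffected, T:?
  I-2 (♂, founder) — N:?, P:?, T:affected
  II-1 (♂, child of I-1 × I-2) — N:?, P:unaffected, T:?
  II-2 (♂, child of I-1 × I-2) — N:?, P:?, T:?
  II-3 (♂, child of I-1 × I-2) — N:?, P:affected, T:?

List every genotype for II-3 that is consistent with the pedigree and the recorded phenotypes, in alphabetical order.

II-3 ∈ {NN Pp TT, NN Pp Tt, NN Pp tt, Nn Pp TT, Nn Pp Tt, Nn Pp tt, nn Pp TT, nn Pp Tt, nn Pp tt}

N/I-1 aff ·: Nn|NN
N/I-2 ? ·: nn|Nn|NN
N/II-1 ? I-1×I-2: nn|Nn|NN
N/II-2 ? I-1×I-2: nn|Nn|NN
N/II-3 ? I-1×I-2: nn|Nn|NN
⇒ N over [I-1,I-2,II-1,II-2,II-3]: 53 consistent
P/I-1 un ·: pp
P/I-2 ? ·: Pp
P/II-1 un I-1×I-2: pp
P/II-2 ? I-1×I-2: pp|Pp
P/II-3 aff I-1×I-2: Pp
⇒ P over [I-1,I-2,II-1,II-2,II-3]: 2 consistent
T/I-1 ? ·: tt|Tt|TT
T/I-2 aff ·: Tt|TT
T/II-1 ? I-1×I-2: tt|Tt|TT
T/II-2 ? I-1×I-2: tt|Tt|TT
T/II-3 ? I-1×I-2: tt|Tt|TT
⇒ T over [I-1,I-2,II-1,II-2,II-3]: 53 consistent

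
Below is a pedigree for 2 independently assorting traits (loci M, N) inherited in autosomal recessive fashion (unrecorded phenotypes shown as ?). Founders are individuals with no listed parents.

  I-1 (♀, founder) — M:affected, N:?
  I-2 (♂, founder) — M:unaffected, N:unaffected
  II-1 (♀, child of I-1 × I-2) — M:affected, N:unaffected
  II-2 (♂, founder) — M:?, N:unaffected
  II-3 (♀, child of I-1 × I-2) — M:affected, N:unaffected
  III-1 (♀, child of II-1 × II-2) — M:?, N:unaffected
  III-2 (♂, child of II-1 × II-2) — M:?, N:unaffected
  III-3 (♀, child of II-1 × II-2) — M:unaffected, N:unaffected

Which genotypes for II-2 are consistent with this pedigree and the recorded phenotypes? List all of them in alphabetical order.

M/I-1 aff ·: mm
M/I-2 un ·: Mm
M/II-1 aff I-1×I-2: mm
M/II-2 ? ·: MM|Mm
M/II-3 aff I-1×I-2: mm
M/III-1 ? II-1×II-2: Mm|mm
M/III-2 ? II-1×II-2: Mm|mm
M/III-3 un II-1×II-2: Mm
⇒ M over [I-1,I-2,II-1,II-2,II-3,III-1,III-2,III-3]: 5 consistent
N/I-1 ? ·: NN|Nn|nn
N/I-2 un ·: NN|Nn
N/II-1 un I-1×I-2: NN|Nn
N/II-2 un ·: NN|Nn
N/II-3 un I-1×I-2: NN|Nn
N/III-1 un II-1×II-2: NN|Nn
N/III-2 un II-1×II-2: NN|Nn
N/III-3 un II-1×II-2: NN|Nn
⇒ N over [I-1,I-2,II-1,II-2,II-3,III-1,III-2,III-3]: 191 consistent

II-2 ∈ {MM NN, MM Nn, Mm NN, Mm Nn}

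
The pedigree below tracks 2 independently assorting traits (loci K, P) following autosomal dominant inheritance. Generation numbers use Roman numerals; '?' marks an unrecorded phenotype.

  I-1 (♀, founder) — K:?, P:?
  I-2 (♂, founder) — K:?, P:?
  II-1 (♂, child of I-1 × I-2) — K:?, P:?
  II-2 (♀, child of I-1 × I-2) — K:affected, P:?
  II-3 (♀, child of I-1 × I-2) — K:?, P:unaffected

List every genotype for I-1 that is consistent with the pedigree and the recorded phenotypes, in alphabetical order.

I-1 ∈ {KK Pp, KK pp, Kk Pp, Kk pp, kk Pp, kk pp}

K/I-1 ? ·: kk|Kk|KK
K/I-2 ? ·: kk|Kk|KK
K/II-1 ? I-1×I-2: kk|Kk|KK
K/II-2 aff I-1×I-2: Kk|KK
K/II-3 ? I-1×I-2: kk|Kk|KK
⇒ K over [I-1,I-2,II-1,II-2,II-3]: 45 consistent
P/I-1 ? ·: pp|Pp
P/I-2 ? ·: pp|Pp
P/II-1 ? I-1×I-2: pp|Pp|PP
P/II-2 ? I-1×I-2: pp|Pp|PP
P/II-3 un I-1×I-2: pp
⇒ P over [I-1,I-2,II-1,II-2,II-3]: 18 consistent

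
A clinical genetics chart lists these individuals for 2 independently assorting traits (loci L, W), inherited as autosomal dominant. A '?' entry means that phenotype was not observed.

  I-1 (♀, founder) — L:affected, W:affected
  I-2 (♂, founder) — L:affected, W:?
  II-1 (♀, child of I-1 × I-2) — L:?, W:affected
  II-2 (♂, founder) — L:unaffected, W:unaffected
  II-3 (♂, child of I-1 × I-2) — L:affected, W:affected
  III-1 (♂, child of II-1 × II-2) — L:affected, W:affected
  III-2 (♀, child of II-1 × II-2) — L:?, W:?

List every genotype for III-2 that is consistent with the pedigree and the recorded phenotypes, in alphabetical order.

III-2 ∈ {Ll Ww, Ll ww, ll Ww, ll ww}

L/I-1 aff ·: Ll|LL
L/I-2 aff ·: Ll|LL
L/II-1 ? I-1×I-2: Ll|LL
L/II-2 un ·: ll
L/II-3 aff I-1×I-2: Ll|LL
L/III-1 aff II-1×II-2: Ll
L/III-2 ? II-1×II-2: ll|Ll
⇒ L over [I-1,I-2,II-1,II-2,II-3,III-1,III-2]: 19 consistent
W/I-1 aff ·: Ww|WW
W/I-2 ? ·: ww|Ww|WW
W/II-1 aff I-1×I-2: Ww|WW
W/II-2 un ·: ww
W/II-3 aff I-1×I-2: Ww|WW
W/III-1 aff II-1×II-2: Ww
W/III-2 ? II-1×II-2: ww|Ww
⇒ W over [I-1,I-2,II-1,II-2,II-3,III-1,III-2]: 23 consistent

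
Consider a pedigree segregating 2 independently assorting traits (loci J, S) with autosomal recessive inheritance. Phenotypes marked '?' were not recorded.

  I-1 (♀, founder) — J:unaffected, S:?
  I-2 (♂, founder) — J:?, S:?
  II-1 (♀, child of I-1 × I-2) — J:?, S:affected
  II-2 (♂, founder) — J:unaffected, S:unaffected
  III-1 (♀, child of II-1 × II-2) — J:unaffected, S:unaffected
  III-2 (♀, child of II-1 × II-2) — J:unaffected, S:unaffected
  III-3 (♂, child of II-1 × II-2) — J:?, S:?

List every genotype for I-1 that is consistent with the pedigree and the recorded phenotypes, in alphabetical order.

I-1 ∈ {JJ Ss, JJ ss, Jj Ss, Jj ss}

J/I-1 un ·: JJ|Jj
J/I-2 ? ·: JJ|Jj|jj
J/II-1 ? I-1×I-2: JJ|Jj|jj
J/II-2 un ·: JJ|Jj
J/III-1 un II-1×II-2: JJ|Jj
J/III-2 un II-1×II-2: JJ|Jj
J/III-3 ? II-1×II-2: JJ|Jj|jj
⇒ J over [I-1,I-2,II-1,II-2,III-1,III-2,III-3]: 142 consistent
S/I-1 ? ·: Ss|ss
S/I-2 ? ·: Ss|ss
S/II-1 aff I-1×I-2: ss
S/II-2 un ·: SS|Ss
S/III-1 un II-1×II-2: Ss
S/III-2 un II-1×II-2: Ss
S/III-3 ? II-1×II-2: Ss|ss
⇒ S over [I-1,I-2,II-1,II-2,III-1,III-2,III-3]: 12 consistent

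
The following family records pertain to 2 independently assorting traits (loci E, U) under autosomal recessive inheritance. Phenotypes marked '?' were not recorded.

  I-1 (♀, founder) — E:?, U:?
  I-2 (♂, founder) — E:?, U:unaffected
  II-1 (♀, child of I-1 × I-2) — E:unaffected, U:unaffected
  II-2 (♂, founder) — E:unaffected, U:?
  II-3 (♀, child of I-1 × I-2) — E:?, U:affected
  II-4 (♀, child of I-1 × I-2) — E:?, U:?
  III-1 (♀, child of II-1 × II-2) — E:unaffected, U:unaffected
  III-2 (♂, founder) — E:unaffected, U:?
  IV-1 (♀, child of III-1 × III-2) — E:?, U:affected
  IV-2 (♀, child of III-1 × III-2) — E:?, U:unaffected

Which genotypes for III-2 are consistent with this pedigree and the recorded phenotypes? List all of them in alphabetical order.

III-2 ∈ {EE Uu, EE uu, Ee Uu, Ee uu}

E/I-1 ? ·: EE|Ee|ee
E/I-2 ? ·: EE|Ee|ee
E/II-1 un I-1×I-2: EE|Ee
E/II-2 un ·: EE|Ee
E/II-3 ? I-1×I-2: EE|Ee|ee
E/II-4 ? I-1×I-2: EE|Ee|ee
E/III-1 un II-1×II-2: EE|Ee
E/III-2 un ·: EE|Ee
E/IV-1 ? III-1×III-2: EE|Ee|ee
E/IV-2 ? III-1×III-2: EE|Ee|ee
⇒ E over [I-1,I-2,II-1,II-2,II-3,II-4,III-1,III-2,IV-1,IV-2]: 1386 consistent
U/I-1 ? ·: Uu|uu
U/I-2 un ·: Uu
U/II-1 un I-1×I-2: UU|Uu
U/II-2 ? ·: UU|Uu|uu
U/II-3 aff I-1×I-2: uu
U/II-4 ? I-1×I-2: UU|Uu|uu
U/III-1 un II-1×II-2: Uu
U/III-2 ? ·: Uu|uu
U/IV-1 aff III-1×III-2: uu
U/IV-2 un III-1×III-2: UU|Uu
⇒ U over [I-1,I-2,II-1,II-2,II-3,II-4,III-1,III-2,IV-1,IV-2]: 63 consistent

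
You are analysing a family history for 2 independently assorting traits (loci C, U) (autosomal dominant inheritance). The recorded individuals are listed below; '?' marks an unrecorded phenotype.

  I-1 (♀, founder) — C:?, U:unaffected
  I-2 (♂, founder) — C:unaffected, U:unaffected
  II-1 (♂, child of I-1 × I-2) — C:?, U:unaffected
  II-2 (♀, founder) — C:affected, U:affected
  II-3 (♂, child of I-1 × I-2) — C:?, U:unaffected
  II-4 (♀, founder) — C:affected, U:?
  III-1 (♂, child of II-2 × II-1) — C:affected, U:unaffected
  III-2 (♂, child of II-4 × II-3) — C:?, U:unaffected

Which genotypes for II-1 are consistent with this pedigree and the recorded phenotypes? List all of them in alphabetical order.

II-1 ∈ {Cc uu, cc uu}

C/I-1 ? ·: cc|Cc|CC
C/I-2 un ·: cc
C/II-1 ? I-1×I-2: cc|Cc
C/II-2 aff ·: Cc|CC
C/II-3 ? I-1×I-2: cc|Cc
C/II-4 aff ·: Cc|CC
C/III-1 aff II-2×II-1: Cc|CC
C/III-2 ? II-4×II-3: cc|Cc|CC
⇒ C over [I-1,I-2,II-1,II-2,II-3,II-4,III-1,III-2]: 74 consistent
U/I-1 un ·: uu
U/I-2 un ·: uu
U/II-1 un I-1×I-2: uu
U/II-2 aff ·: Uu
U/II-3 un I-1×I-2: uu
U/II-4 ? ·: uu|Uu
U/III-1 un II-2×II-1: uu
U/III-2 un II-4×II-3: uu
⇒ U over [I-1,I-2,II-1,II-2,II-3,II-4,III-1,III-2]: 2 consistent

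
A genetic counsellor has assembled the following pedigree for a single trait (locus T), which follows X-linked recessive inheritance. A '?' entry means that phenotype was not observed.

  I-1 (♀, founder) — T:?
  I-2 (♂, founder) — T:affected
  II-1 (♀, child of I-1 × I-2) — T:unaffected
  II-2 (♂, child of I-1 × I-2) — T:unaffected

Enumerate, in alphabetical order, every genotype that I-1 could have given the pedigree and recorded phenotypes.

T/I-1 ? ·: X^TX^T|X^TX^t
T/I-2 aff ·: X^tY
T/II-1 un I-1×I-2: X^TX^t
T/II-2 un I-1×I-2: X^TY
⇒ T over [I-1,I-2,II-1,II-2]: 2 consistent

I-1 ∈ {X^TX^T, X^TX^t}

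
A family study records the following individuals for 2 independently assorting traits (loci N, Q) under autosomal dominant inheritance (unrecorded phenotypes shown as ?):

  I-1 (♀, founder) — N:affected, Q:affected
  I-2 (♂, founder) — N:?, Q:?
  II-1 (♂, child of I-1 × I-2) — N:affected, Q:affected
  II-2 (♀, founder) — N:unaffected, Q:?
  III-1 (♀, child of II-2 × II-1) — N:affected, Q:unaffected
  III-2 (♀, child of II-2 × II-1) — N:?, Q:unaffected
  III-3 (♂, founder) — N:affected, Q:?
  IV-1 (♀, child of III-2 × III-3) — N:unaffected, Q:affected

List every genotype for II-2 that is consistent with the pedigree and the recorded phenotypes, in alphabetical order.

N/I-1 aff ·: Nn|NN
N/I-2 ? ·: nn|Nn|NN
N/II-1 aff I-1×I-2: Nn|NN
N/II-2 un ·: nn
N/III-1 aff II-2×II-1: Nn
N/III-2 ? II-2×II-1: nn|Nn
N/III-3 aff ·: Nn
N/IV-1 un III-2×III-3: nn
⇒ N over [I-1,I-2,II-1,II-2,III-1,III-2,III-3,IV-1]: 14 consistent
Q/I-1 aff ·: Qq|QQ
Q/I-2 ? ·: qq|Qq|QQ
Q/II-1 aff I-1×I-2: Qq
Q/II-2 ? ·: qq|Qq
Q/III-1 un II-2×II-1: qq
Q/III-2 un II-2×II-1: qq
Q/III-3 ? ·: Qq|QQ
Q/IV-1 aff III-2×III-3: Qq
⇒ Q over [I-1,I-2,II-1,II-2,III-1,III-2,III-3,IV-1]: 20 consistent

II-2 ∈ {nn Qq, nn qq}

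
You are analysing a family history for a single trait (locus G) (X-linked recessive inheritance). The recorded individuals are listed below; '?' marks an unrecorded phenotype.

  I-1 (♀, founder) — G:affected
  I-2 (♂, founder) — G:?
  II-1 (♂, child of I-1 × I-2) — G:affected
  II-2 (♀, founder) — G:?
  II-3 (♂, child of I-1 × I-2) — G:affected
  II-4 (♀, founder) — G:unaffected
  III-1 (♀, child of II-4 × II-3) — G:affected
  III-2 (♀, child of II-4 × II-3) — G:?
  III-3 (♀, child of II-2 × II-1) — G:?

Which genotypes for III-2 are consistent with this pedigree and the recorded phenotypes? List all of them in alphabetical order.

III-2 ∈ {X^GX^g, X^gX^g}

G/I-1 aff ·: X^gX^g
G/I-2 ? ·: X^GY|X^gY
G/II-1 aff I-1×I-2: X^gY
G/II-2 ? ·: X^GX^G|X^GX^g|X^gX^g
G/II-3 aff I-1×I-2: X^gY
G/II-4 un ·: X^GX^g
G/III-1 aff II-4×II-3: X^gX^g
G/III-2 ? II-4×II-3: X^GX^g|X^gX^g
G/III-3 ? II-2×II-1: X^GX^g|X^gX^g
⇒ G over [I-1,I-2,II-1,II-2,II-3,II-4,III-1,III-2,III-3]: 16 consistent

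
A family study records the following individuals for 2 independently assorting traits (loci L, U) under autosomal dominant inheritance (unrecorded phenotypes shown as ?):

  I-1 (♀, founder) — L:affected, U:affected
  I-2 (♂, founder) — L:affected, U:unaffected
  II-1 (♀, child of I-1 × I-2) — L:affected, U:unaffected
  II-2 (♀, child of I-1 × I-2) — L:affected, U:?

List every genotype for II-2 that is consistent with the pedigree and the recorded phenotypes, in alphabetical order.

II-2 ∈ {LL Uu, LL uu, Ll Uu, Ll uu}

L/I-1 aff ·: Ll|LL
L/I-2 aff ·: Ll|LL
L/II-1 aff I-1×I-2: Ll|LL
L/II-2 aff I-1×I-2: Ll|LL
⇒ L over [I-1,I-2,II-1,II-2]: 13 consistent
U/I-1 aff ·: Uu
U/I-2 un ·: uu
U/II-1 un I-1×I-2: uu
U/II-2 ? I-1×I-2: uu|Uu
⇒ U over [I-1,I-2,II-1,II-2]: 2 consistent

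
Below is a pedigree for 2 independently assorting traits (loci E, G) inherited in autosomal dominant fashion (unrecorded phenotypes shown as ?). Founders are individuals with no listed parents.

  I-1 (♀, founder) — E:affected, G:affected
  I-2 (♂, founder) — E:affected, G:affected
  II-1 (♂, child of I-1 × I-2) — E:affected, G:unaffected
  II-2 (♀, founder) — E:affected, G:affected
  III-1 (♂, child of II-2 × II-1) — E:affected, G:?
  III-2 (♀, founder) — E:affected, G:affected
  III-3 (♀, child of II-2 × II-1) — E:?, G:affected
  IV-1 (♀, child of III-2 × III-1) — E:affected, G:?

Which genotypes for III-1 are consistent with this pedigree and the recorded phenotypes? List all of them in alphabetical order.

III-1 ∈ {EE Gg, EE gg, Ee Gg, Ee gg}

E/I-1 aff ·: Ee|EE
E/I-2 aff ·: Ee|EE
E/II-1 aff I-1×I-2: Ee|EE
E/II-2 aff ·: Ee|EE
E/III-1 aff II-2×II-1: Ee|EE
E/III-2 aff ·: Ee|EE
E/III-3 ? II-2×II-1: ee|Ee|EE
E/IV-1 aff III-2×III-1: Ee|EE
⇒ E over [I-1,I-2,II-1,II-2,III-1,III-2,III-3,IV-1]: 173 consistent
G/I-1 aff ·: Gg
G/I-2 aff ·: Gg
G/II-1 un I-1×I-2: gg
G/II-2 aff ·: Gg|GG
G/III-1 ? II-2×II-1: gg|Gg
G/III-2 aff ·: Gg|GG
G/III-3 aff II-2×II-1: Gg
G/IV-1 ? III-2×III-1: gg|Gg|GG
⇒ G over [I-1,I-2,II-1,II-2,III-1,III-2,III-3,IV-1]: 13 consistent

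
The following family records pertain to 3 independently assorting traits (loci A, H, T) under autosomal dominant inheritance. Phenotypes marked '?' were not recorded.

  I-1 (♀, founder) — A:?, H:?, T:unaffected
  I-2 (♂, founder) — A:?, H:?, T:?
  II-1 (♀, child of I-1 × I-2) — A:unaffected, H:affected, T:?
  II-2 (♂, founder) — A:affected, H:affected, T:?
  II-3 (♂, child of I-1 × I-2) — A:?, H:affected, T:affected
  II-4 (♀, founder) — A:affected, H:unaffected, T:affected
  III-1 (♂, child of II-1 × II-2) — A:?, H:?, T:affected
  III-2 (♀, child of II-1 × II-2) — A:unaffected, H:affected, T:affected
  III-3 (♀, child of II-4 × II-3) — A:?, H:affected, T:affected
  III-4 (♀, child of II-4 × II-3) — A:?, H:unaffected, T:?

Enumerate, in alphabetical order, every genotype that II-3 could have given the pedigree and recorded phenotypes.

A/I-1 ? ·: aa|Aa
A/I-2 ? ·: aa|Aa
A/II-1 un I-1×I-2: aa
A/II-2 aff ·: Aa
A/II-3 ? I-1×I-2: aa|Aa|AA
A/II-4 aff ·: Aa|AA
A/III-1 ? II-1×II-2: aa|Aa
A/III-2 un II-1×II-2: aa
A/III-3 ? II-4×II-3: aa|Aa|AA
A/III-4 ? II-4×II-3: aa|Aa|AA
⇒ A over [I-1,I-2,II-1,II-2,II-3,II-4,III-1,III-2,III-3,III-4]: 128 consistent
H/I-1 ? ·: hh|Hh|HH
H/I-2 ? ·: hh|Hh|HH
H/II-1 aff I-1×I-2: Hh|HH
H/II-2 aff ·: Hh|HH
H/II-3 aff I-1×I-2: Hh
H/II-4 un ·: hh
H/III-1 ? II-1×II-2: hh|Hh|HH
H/III-2 aff II-1×II-2: Hh|HH
H/III-3 aff II-4×II-3: Hh
H/III-4 un II-4×II-3: hh
⇒ H over [I-1,I-2,II-1,II-2,II-3,II-4,III-1,III-2,III-3,III-4]: 85 consistent
T/I-1 un ·: tt
T/I-2 ? ·: Tt|TT
T/II-1 ? I-1×I-2: tt|Tt
T/II-2 ? ·: tt|Tt|TT
T/II-3 aff I-1×I-2: Tt
T/II-4 aff ·: Tt|TT
T/III-1 aff II-1×II-2: Tt|TT
T/III-2 aff II-1×II-2: Tt|TT
T/III-3 aff II-4×II-3: Tt|TT
T/III-4 ? II-4×II-3: tt|Tt|TT
⇒ T over [I-1,I-2,II-1,II-2,II-3,II-4,III-1,III-2,III-3,III-4]: 200 consistent

II-3 ∈ {AA Hh Tt, Aa Hh Tt, aa Hh Tt}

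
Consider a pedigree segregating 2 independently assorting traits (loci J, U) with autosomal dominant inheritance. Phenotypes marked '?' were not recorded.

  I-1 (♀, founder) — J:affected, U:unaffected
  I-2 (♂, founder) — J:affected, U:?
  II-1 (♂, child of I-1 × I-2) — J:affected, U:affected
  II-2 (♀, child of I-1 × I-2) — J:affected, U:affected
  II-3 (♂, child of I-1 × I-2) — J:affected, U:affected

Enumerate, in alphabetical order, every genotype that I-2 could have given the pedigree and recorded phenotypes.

I-2 ∈ {JJ UU, JJ Uu, Jj UU, Jj Uu}

J/I-1 aff ·: Jj|JJ
J/I-2 aff ·: Jj|JJ
J/II-1 aff I-1×I-2: Jj|JJ
J/II-2 aff I-1×I-2: Jj|JJ
J/II-3 aff I-1×I-2: Jj|JJ
⇒ J over [I-1,I-2,II-1,II-2,II-3]: 25 consistent
U/I-1 un ·: uu
U/I-2 ? ·: Uu|UU
U/II-1 aff I-1×I-2: Uu
U/II-2 aff I-1×I-2: Uu
U/II-3 aff I-1×I-2: Uu
⇒ U over [I-1,I-2,II-1,II-2,II-3]: 2 consistent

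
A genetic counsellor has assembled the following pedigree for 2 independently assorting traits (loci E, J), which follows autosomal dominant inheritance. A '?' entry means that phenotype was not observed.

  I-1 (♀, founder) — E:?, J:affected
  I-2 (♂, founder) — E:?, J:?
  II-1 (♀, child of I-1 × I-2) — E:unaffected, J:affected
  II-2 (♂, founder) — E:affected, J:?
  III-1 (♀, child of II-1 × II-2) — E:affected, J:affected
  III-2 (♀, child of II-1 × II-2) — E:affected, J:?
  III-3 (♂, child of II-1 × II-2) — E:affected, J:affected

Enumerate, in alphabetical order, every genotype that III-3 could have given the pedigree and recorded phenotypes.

E/I-1 ? ·: ee|Ee
E/I-2 ? ·: ee|Ee
E/II-1 un I-1×I-2: ee
E/II-2 aff ·: Ee|EE
E/III-1 aff II-1×II-2: Ee
E/III-2 aff II-1×II-2: Ee
E/III-3 aff II-1×II-2: Ee
⇒ E over [I-1,I-2,II-1,II-2,III-1,III-2,III-3]: 8 consistent
J/I-1 aff ·: Jj|JJ
J/I-2 ? ·: jj|Jj|JJ
J/II-1 aff I-1×I-2: Jj|JJ
J/II-2 ? ·: jj|Jj|JJ
J/III-1 aff II-1×II-2: Jj|JJ
J/III-2 ? II-1×II-2: jj|Jj|JJ
J/III-3 aff II-1×II-2: Jj|JJ
⇒ J over [I-1,I-2,II-1,II-2,III-1,III-2,III-3]: 150 consistent

III-3 ∈ {Ee JJ, Ee Jj}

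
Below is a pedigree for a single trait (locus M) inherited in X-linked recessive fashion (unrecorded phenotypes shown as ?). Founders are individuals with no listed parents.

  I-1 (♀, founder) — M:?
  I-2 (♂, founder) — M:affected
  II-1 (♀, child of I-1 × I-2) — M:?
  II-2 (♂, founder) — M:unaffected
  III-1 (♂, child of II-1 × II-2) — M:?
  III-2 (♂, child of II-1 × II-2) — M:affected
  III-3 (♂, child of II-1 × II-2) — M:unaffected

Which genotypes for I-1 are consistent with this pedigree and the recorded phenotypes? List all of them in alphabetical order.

M/I-1 ? ·: X^MX^M|X^MX^m
M/I-2 aff ·: X^mY
M/II-1 ? I-1×I-2: X^MX^m
M/II-2 un ·: X^MY
M/III-1 ? II-1×II-2: X^MY|X^mY
M/III-2 aff II-1×II-2: X^mY
M/III-3 un II-1×II-2: X^MY
⇒ M over [I-1,I-2,II-1,II-2,III-1,III-2,III-3]: 4 consistent

I-1 ∈ {X^MX^M, X^MX^m}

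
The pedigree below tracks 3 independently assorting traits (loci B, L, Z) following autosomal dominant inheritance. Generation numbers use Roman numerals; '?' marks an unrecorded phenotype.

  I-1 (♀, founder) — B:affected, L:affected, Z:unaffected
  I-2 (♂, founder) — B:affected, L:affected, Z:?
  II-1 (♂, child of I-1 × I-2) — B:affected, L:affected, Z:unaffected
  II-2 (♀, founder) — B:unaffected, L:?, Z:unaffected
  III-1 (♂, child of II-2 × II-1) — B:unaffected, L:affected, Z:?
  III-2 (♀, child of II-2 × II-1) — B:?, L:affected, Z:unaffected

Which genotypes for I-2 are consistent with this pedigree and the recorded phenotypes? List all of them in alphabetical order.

I-2 ∈ {BB LL Zz, BB LL zz, BB Ll Zz, BB Ll zz, Bb LL Zz, Bb LL zz, Bb Ll Zz, Bb Ll zz}

B/I-1 aff ·: Bb|BB
B/I-2 aff ·: Bb|BB
B/II-1 aff I-1×I-2: Bb
B/II-2 un ·: bb
B/III-1 un II-2×II-1: bb
B/III-2 ? II-2×II-1: bb|Bb
⇒ B over [I-1,I-2,II-1,II-2,III-1,III-2]: 6 consistent
L/I-1 aff ·: Ll|LL
L/I-2 aff ·: Ll|LL
L/II-1 aff I-1×I-2: Ll|LL
L/II-2 ? ·: ll|Ll|LL
L/III-1 aff II-2×II-1: Ll|LL
L/III-2 aff II-2×II-1: Ll|LL
⇒ L over [I-1,I-2,II-1,II-2,III-1,III-2]: 51 consistent
Z/I-1 un ·: zz
Z/I-2 ? ·: zz|Zz
Z/II-1 un I-1×I-2: zz
Z/II-2 un ·: zz
Z/III-1 ? II-2×II-1: zz
Z/III-2 un II-2×II-1: zz
⇒ Z over [I-1,I-2,II-1,II-2,III-1,III-2]: 2 consistent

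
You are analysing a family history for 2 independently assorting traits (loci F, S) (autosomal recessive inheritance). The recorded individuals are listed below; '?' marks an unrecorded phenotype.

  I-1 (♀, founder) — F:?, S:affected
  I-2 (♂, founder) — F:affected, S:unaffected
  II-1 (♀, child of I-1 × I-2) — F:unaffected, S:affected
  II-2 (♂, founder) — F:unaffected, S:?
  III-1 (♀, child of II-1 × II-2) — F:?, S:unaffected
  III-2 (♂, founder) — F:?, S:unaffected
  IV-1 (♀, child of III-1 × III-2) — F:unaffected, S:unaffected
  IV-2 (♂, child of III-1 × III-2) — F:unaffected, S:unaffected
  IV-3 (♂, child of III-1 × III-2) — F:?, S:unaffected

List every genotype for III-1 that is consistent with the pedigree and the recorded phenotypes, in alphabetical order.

F/I-1 ? ·: FF|Ff
F/I-2 aff ·: ff
F/II-1 un I-1×I-2: Ff
F/II-2 un ·: FF|Ff
F/III-1 ? II-1×II-2: FF|Ff|ff
F/III-2 ? ·: FF|Ff|ff
F/IV-1 un III-1×III-2: FF|Ff
F/IV-2 un III-1×III-2: FF|Ff
F/IV-3 ? III-1×III-2: FF|Ff|ff
⇒ F over [I-1,I-2,II-1,II-2,III-1,III-2,IV-1,IV-2,IV-3]: 134 consistent
S/I-1 aff ·: ss
S/I-2 un ·: Ss
S/II-1 aff I-1×I-2: ss
S/II-2 ? ·: SS|Ss
S/III-1 un II-1×II-2: Ss
S/III-2 un ·: SS|Ss
S/IV-1 un III-1×III-2: SS|Ss
S/IV-2 un III-1×III-2: SS|Ss
S/IV-3 un III-1×III-2: SS|Ss
⇒ S over [I-1,I-2,II-1,II-2,III-1,III-2,IV-1,IV-2,IV-3]: 32 consistent

III-1 ∈ {FF Ss, Ff Ss, ff Ss}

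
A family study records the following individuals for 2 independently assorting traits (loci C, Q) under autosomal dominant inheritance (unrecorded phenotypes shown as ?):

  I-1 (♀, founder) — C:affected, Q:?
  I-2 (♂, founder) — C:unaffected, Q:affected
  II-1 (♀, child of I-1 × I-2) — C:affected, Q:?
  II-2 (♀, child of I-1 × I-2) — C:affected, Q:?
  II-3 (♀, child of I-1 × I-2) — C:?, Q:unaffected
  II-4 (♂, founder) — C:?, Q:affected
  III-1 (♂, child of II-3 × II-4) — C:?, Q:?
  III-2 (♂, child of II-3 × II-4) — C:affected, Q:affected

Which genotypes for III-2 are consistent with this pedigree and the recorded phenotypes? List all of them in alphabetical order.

III-2 ∈ {CC Qq, Cc Qq}

C/I-1 aff ·: Cc|CC
C/I-2 un ·: cc
C/II-1 aff I-1×I-2: Cc
C/II-2 aff I-1×I-2: Cc
C/II-3 ? I-1×I-2: cc|Cc
C/II-4 ? ·: cc|Cc|CC
C/III-1 ? II-3×II-4: cc|Cc|CC
C/III-2 aff II-3×II-4: Cc|CC
⇒ C over [I-1,I-2,II-1,II-2,II-3,II-4,III-1,III-2]: 27 consistent
Q/I-1 ? ·: qq|Qq
Q/I-2 aff ·: Qq
Q/II-1 ? I-1×I-2: qq|Qq|QQ
Q/II-2 ? I-1×I-2: qq|Qq|QQ
Q/II-3 un I-1×I-2: qq
Q/II-4 aff ·: Qq|QQ
Q/III-1 ? II-3×II-4: qq|Qq
Q/III-2 aff II-3×II-4: Qq
⇒ Q over [I-1,I-2,II-1,II-2,II-3,II-4,III-1,III-2]: 39 consistent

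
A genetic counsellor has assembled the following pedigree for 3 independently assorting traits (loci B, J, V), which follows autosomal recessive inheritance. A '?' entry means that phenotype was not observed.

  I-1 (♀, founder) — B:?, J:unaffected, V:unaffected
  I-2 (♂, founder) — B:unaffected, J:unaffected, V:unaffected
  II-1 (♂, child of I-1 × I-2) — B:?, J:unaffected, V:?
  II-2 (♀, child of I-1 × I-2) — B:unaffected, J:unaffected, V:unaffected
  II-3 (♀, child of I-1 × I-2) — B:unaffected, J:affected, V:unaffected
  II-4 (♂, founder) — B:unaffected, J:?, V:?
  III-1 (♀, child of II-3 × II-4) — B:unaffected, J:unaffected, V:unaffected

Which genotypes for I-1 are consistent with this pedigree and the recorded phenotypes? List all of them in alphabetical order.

I-1 ∈ {BB Jj VV, BB Jj Vv, Bb Jj VV, Bb Jj Vv, bb Jj VV, bb Jj Vv}

B/I-1 ? ·: BB|Bb|bb
B/I-2 un ·: BB|Bb
B/II-1 ? I-1×I-2: BB|Bb|bb
B/II-2 un I-1×I-2: BB|Bb
B/II-3 un I-1×I-2: BB|Bb
B/II-4 un ·: BB|Bb
B/III-1 un II-3×II-4: BB|Bb
⇒ B over [I-1,I-2,II-1,II-2,II-3,II-4,III-1]: 113 consistent
J/I-1 un ·: Jj
J/I-2 un ·: Jj
J/II-1 un I-1×I-2: JJ|Jj
J/II-2 un I-1×I-2: JJ|Jj
J/II-3 aff I-1×I-2: jj
J/II-4 ? ·: JJ|Jj
J/III-1 un II-3×II-4: Jj
⇒ J over [I-1,I-2,II-1,II-2,II-3,II-4,III-1]: 8 consistent
V/I-1 un ·: VV|Vv
V/I-2 un ·: VV|Vv
V/II-1 ? I-1×I-2: VV|Vv|vv
V/II-2 un I-1×I-2: VV|Vv
V/II-3 un I-1×I-2: VV|Vv
V/II-4 ? ·: VV|Vv|vv
V/III-1 un II-3×II-4: VV|Vv
⇒ V over [I-1,I-2,II-1,II-2,II-3,II-4,III-1]: 130 consistent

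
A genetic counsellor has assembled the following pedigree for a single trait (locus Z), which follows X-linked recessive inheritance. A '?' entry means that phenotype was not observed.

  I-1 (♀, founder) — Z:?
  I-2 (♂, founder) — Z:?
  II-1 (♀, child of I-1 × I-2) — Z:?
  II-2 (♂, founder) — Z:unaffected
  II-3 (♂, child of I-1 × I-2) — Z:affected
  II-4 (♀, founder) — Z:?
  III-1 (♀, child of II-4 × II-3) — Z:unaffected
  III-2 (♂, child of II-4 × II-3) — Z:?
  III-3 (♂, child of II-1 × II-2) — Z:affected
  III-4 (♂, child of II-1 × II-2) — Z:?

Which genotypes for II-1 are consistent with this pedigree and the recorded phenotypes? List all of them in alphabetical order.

Z/I-1 ? ·: X^ZX^z|X^zX^z
Z/I-2 ? ·: X^ZY|X^zY
Z/II-1 ? I-1×I-2: X^ZX^z|X^zX^z
Z/II-2 un ·: X^ZY
Z/II-3 aff I-1×I-2: X^zY
Z/II-4 ? ·: X^ZX^Z|X^ZX^z
Z/III-1 un II-4×II-3: X^ZX^z
Z/III-2 ? II-4×II-3: X^ZY|X^zY
Z/III-3 aff II-1×II-2: X^zY
Z/III-4 ? II-1×II-2: X^ZY|X^zY
⇒ Z over [I-1,I-2,II-1,II-2,II-3,II-4,III-1,III-2,III-3,III-4]: 24 consistent

II-1 ∈ {X^ZX^z, X^zX^z}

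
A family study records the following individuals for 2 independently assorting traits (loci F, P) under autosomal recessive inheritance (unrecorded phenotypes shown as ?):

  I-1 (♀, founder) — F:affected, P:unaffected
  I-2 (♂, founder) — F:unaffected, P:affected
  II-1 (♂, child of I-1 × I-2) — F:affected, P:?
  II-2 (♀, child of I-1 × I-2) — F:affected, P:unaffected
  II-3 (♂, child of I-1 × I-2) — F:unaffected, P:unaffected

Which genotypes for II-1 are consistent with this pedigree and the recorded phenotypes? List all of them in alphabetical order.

F/I-1 aff ·: ff
F/I-2 un ·: Ff
F/II-1 aff I-1×I-2: ff
F/II-2 aff I-1×I-2: ff
F/II-3 un I-1×I-2: Ff
⇒ F over [I-1,I-2,II-1,II-2,II-3]: 1 consistent
P/I-1 un ·: PP|Pp
P/I-2 aff ·: pp
P/II-1 ? I-1×I-2: Pp|pp
P/II-2 un I-1×I-2: Pp
P/II-3 un I-1×I-2: Pp
⇒ P over [I-1,I-2,II-1,II-2,II-3]: 3 consistent

II-1 ∈ {ff Pp, ff pp}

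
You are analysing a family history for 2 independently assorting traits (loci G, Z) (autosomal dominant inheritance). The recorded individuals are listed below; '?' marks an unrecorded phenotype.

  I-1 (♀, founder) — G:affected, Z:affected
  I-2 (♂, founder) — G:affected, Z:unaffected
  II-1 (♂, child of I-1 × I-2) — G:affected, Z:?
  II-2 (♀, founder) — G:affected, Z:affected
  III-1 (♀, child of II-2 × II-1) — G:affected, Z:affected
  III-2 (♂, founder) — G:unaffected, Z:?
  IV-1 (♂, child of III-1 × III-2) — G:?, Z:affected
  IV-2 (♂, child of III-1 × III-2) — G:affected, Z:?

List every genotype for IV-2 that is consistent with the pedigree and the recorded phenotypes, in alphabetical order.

IV-2 ∈ {Gg ZZ, Gg Zz, Gg zz}

G/I-1 aff ·: Gg|GG
G/I-2 aff ·: Gg|GG
G/II-1 aff I-1×I-2: Gg|GG
G/II-2 aff ·: Gg|GG
G/III-1 aff II-2×II-1: Gg|GG
G/III-2 un ·: gg
G/IV-1 ? III-1×III-2: gg|Gg
G/IV-2 aff III-1×III-2: Gg
⇒ G over [I-1,I-2,II-1,II-2,III-1,III-2,IV-1,IV-2]: 34 consistent
Z/I-1 aff ·: Zz|ZZ
Z/I-2 un ·: zz
Z/II-1 ? I-1×I-2: zz|Zz
Z/II-2 aff ·: Zz|ZZ
Z/III-1 aff II-2×II-1: Zz|ZZ
Z/III-2 ? ·: zz|Zz|ZZ
Z/IV-1 aff III-1×III-2: Zz|ZZ
Z/IV-2 ? III-1×III-2: zz|Zz|ZZ
⇒ Z over [I-1,I-2,II-1,II-2,III-1,III-2,IV-1,IV-2]: 96 consistent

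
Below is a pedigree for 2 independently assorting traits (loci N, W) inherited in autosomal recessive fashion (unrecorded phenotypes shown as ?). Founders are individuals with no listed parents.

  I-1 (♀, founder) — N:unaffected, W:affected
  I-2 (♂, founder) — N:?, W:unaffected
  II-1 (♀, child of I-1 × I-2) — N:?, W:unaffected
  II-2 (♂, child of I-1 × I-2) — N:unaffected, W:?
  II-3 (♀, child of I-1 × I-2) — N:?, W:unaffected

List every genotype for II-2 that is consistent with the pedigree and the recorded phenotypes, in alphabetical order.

II-2 ∈ {NN Ww, NN ww, Nn Ww, Nn ww}

N/I-1 un ·: NN|Nn
N/I-2 ? ·: NN|Nn|nn
N/II-1 ? I-1×I-2: NN|Nn|nn
N/II-2 un I-1×I-2: NN|Nn
N/II-3 ? I-1×I-2: NN|Nn|nn
⇒ N over [I-1,I-2,II-1,II-2,II-3]: 40 consistent
W/I-1 aff ·: ww
W/I-2 un ·: WW|Ww
W/II-1 un I-1×I-2: Ww
W/II-2 ? I-1×I-2: Ww|ww
W/II-3 un I-1×I-2: Ww
⇒ W over [I-1,I-2,II-1,II-2,II-3]: 3 consistent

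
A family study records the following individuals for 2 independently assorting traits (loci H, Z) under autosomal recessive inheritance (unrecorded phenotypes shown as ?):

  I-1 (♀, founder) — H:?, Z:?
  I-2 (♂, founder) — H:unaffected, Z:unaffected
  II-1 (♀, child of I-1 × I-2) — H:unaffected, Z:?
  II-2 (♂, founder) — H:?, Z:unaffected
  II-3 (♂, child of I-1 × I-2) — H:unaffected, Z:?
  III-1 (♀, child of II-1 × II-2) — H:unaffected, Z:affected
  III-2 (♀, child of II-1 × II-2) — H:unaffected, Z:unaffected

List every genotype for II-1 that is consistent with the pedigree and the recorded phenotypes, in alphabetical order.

II-1 ∈ {HH Zz, HH zz, Hh Zz, Hh zz}

H/I-1 ? ·: HH|Hh|hh
H/I-2 un ·: HH|Hh
H/II-1 un I-1×I-2: HH|Hh
H/II-2 ? ·: HH|Hh|hh
H/II-3 un I-1×I-2: HH|Hh
H/III-1 un II-1×II-2: HH|Hh
H/III-2 un II-1×II-2: HH|Hh
⇒ H over [I-1,I-2,II-1,II-2,II-3,III-1,III-2]: 114 consistent
Z/I-1 ? ·: ZZ|Zz|zz
Z/I-2 un ·: ZZ|Zz
Z/II-1 ? I-1×I-2: Zz|zz
Z/II-2 un ·: Zz
Z/II-3 ? I-1×I-2: ZZ|Zz|zz
Z/III-1 aff II-1×II-2: zz
Z/III-2 un II-1×II-2: ZZ|Zz
⇒ Z over [I-1,I-2,II-1,II-2,II-3,III-1,III-2]: 25 consistent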